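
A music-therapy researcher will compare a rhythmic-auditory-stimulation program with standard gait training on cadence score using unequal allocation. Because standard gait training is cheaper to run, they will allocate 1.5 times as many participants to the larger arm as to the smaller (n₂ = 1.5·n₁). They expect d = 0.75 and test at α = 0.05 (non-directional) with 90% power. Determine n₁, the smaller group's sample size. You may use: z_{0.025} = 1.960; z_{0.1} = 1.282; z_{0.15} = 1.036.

With allocation ratio k = n₂/n₁ = 1.5, Var(x̄₁−x̄₂) = σ²(1/n₁ + 1/(k·n₁)) = σ²·(k+1)/(k·n₁).
So n₁ = (1 + 1/k)·((z_{α/2} + z_β)/d)² = 1.667 × (3.242/0.75)².
n₁ = 1.667 × 18.69 = 31.1.
Round up: n₁ = 32, giving n₂ = 1.5 × 32 = 48.

n₁ = 32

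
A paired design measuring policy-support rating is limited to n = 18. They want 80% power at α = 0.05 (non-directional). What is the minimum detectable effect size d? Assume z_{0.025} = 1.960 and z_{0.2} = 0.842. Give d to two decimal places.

d_min ≈ 0.66

For a single sample (or paired design) of n = 18: d_min = (z_{α/2} + z_β)/√n.
z-sum = 1.960 + 0.842 = 2.802.
d_min = 2.802 / √18 = 2.802 / 4.243 = 0.660.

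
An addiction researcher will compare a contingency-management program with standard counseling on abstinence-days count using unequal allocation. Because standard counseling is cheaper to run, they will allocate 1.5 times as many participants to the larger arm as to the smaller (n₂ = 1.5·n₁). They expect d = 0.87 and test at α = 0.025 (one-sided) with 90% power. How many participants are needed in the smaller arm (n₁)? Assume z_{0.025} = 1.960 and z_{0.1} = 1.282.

n₁ = 24

With allocation ratio k = n₂/n₁ = 1.5, Var(x̄₁−x̄₂) = σ²(1/n₁ + 1/(k·n₁)) = σ²·(k+1)/(k·n₁).
So n₁ = (1 + 1/k)·((z_{α} + z_β)/d)² = 1.667 × (3.242/0.87)².
n₁ = 1.667 × 13.89 = 23.1.
Round up: n₁ = 24, giving n₂ = 1.5 × 24 = 36.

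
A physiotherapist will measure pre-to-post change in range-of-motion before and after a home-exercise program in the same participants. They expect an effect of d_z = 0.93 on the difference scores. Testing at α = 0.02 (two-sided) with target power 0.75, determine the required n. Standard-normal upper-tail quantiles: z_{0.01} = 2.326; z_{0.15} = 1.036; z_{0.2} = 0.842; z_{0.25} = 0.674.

n = 11 pairs

For a paired (one-sample on differences) test: n = ((z_{α/2} + z_β) / d)².
z_{α/2} + z_β = 2.326 + 0.674 = 3.000.
n = (3.000 / 0.93)² = 3.226² = 10.41.
Round up.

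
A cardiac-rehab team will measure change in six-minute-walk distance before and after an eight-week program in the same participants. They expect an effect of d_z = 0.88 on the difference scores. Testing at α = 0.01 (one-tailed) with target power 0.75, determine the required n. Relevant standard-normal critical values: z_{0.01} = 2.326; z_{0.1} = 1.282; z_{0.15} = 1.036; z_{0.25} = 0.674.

n = 12 pairs

For a paired (one-sample on differences) test: n = ((z_{α} + z_β) / d)².
z_{α} + z_β = 2.326 + 0.674 = 3.000.
n = (3.000 / 0.88)² = 3.409² = 11.62.
Round up.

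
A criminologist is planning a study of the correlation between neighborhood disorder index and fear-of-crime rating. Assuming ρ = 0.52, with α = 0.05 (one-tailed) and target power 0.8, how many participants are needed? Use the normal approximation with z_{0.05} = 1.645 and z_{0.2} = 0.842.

Fisher's z: C = ½·ln((1+r)/(1−r)) = ½·ln(3.1667) = 0.5763.
n = ((z_{α} + z_β)/C)² + 3.
(1.645 + 0.842) / 0.5763 = 2.487 / 0.5763 = 4.315.
n = 4.315² + 3 = 18.62 + 3 = 21.6.
Round up.

n = 22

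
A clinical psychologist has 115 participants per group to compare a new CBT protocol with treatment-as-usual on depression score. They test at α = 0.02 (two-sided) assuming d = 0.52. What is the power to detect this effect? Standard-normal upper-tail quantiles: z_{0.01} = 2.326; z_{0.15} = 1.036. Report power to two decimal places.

power ≈ 0.95

For two equal groups, power = Φ(d·√(n/2) − z_{α/2}).
d·√(n/2) = 0.52 × √(115/2) = 0.52 × 7.583 = 3.943.
z_β = 3.943 − 2.326 = 1.617.
Power = Φ(1.617) = 0.947.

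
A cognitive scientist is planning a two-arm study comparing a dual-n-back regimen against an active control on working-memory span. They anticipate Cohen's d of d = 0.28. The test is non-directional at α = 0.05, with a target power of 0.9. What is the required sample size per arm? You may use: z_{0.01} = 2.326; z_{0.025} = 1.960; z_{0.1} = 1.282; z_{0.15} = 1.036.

n = 269 per group

For two independent groups with equal n: n = 2·((z_{α/2} + z_β) / d)².
z_{α/2} + z_β = 1.960 + 1.282 = 3.242.
n = 2 × (3.242 / 0.28)² = 2 × 11.579² = 2 × 134.06 = 268.1.
Round up to the next whole participant.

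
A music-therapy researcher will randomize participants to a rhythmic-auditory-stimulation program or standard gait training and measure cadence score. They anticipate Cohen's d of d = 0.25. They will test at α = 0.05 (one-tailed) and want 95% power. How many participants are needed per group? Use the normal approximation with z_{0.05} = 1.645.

For two independent groups with equal n: n = 2·((z_{α} + z_β) / d)².
z_{α} + z_β = 1.645 + 1.645 = 3.290.
n = 2 × (3.290 / 0.25)² = 2 × 13.160² = 2 × 173.19 = 346.4.
Round up to the next whole participant.

n = 347 per group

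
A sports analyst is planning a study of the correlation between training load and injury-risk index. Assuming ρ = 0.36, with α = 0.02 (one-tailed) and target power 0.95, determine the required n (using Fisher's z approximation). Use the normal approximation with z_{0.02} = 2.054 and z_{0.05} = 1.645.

Fisher's z: C = ½·ln((1+r)/(1−r)) = ½·ln(2.1250) = 0.3769.
n = ((z_{α} + z_β)/C)² + 3.
(2.054 + 1.645) / 0.3769 = 3.699 / 0.3769 = 9.814.
n = 9.814² + 3 = 96.32 + 3 = 99.3.
Round up.

n = 100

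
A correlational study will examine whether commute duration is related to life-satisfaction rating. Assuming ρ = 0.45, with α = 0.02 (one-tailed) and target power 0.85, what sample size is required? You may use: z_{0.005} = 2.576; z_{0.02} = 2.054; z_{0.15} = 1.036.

Fisher's z: C = ½·ln((1+r)/(1−r)) = ½·ln(2.6364) = 0.4847.
n = ((z_{α} + z_β)/C)² + 3.
(2.054 + 1.036) / 0.4847 = 3.090 / 0.4847 = 6.375.
n = 6.375² + 3 = 40.64 + 3 = 43.6.
Round up.

n = 44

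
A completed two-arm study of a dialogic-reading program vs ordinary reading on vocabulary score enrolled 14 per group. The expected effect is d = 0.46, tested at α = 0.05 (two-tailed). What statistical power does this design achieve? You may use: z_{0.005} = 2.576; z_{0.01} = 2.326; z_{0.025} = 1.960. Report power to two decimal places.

power ≈ 0.23

For two equal groups, power = Φ(d·√(n/2) − z_{α/2}).
d·√(n/2) = 0.46 × √(14/2) = 0.46 × 2.646 = 1.217.
z_β = 1.217 − 1.960 = -0.743.
Power = Φ(-0.743) = 0.229.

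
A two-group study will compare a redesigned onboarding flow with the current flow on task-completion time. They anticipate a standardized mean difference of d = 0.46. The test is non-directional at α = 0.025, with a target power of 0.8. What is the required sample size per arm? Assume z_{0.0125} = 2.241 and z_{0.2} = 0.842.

For two independent groups with equal n: n = 2·((z_{α/2} + z_β) / d)².
z_{α/2} + z_β = 2.241 + 0.842 = 3.083.
n = 2 × (3.083 / 0.46)² = 2 × 6.702² = 2 × 44.92 = 89.8.
Round up to the next whole participant.

n = 90 per group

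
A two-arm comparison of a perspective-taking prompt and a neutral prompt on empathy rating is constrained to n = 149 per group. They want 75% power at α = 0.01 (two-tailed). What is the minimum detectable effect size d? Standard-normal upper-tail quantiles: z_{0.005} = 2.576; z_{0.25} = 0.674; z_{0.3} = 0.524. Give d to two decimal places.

d_min ≈ 0.38

For two independent groups of n = 149 each: d_min = (z_{α/2} + z_β)·√(2/n).
z-sum = 2.576 + 0.674 = 3.250.
d_min = 3.250 × √(2/149) = 3.250 × 0.1159 = 0.377.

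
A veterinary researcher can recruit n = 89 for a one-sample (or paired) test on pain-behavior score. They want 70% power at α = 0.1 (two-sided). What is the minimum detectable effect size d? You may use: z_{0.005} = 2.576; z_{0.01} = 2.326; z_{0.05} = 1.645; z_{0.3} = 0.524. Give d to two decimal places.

For a single sample (or paired design) of n = 89: d_min = (z_{α/2} + z_β)/√n.
z-sum = 1.645 + 0.524 = 2.169.
d_min = 2.169 / √89 = 2.169 / 9.434 = 0.230.

d_min ≈ 0.23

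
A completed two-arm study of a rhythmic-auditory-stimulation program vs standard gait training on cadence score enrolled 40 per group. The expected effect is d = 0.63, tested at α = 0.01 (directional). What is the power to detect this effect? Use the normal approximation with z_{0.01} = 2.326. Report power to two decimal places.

For two equal groups, power = Φ(d·√(n/2) − z_{α}).
d·√(n/2) = 0.63 × √(40/2) = 0.63 × 4.472 = 2.817.
z_β = 2.817 − 2.326 = 0.491.
Power = Φ(0.491) = 0.688.

power ≈ 0.69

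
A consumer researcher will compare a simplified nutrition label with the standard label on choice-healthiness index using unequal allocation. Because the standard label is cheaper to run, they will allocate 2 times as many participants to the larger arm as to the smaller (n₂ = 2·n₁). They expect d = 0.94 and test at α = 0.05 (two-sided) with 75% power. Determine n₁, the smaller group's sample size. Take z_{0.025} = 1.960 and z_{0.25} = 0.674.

n₁ = 12

With allocation ratio k = n₂/n₁ = 2, Var(x̄₁−x̄₂) = σ²(1/n₁ + 1/(k·n₁)) = σ²·(k+1)/(k·n₁).
So n₁ = (1 + 1/k)·((z_{α/2} + z_β)/d)² = 1.500 × (2.634/0.94)².
n₁ = 1.500 × 7.85 = 11.8.
Round up: n₁ = 12, giving n₂ = 2 × 12 = 24.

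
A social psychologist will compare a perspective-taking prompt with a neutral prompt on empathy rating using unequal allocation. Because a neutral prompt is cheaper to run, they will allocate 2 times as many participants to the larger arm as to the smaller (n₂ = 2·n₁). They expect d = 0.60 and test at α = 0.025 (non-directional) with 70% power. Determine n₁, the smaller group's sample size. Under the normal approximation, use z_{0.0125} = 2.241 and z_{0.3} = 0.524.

With allocation ratio k = n₂/n₁ = 2, Var(x̄₁−x̄₂) = σ²(1/n₁ + 1/(k·n₁)) = σ²·(k+1)/(k·n₁).
So n₁ = (1 + 1/k)·((z_{α/2} + z_β)/d)² = 1.500 × (2.765/0.60)².
n₁ = 1.500 × 21.24 = 31.9.
Round up: n₁ = 32, giving n₂ = 2 × 32 = 64.

n₁ = 32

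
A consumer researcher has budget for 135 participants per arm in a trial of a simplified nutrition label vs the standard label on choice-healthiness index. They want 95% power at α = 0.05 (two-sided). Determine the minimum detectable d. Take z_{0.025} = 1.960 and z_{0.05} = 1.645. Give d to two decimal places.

d_min ≈ 0.44

For two independent groups of n = 135 each: d_min = (z_{α/2} + z_β)·√(2/n).
z-sum = 1.960 + 1.645 = 3.605.
d_min = 3.605 × √(2/135) = 3.605 × 0.1217 = 0.439.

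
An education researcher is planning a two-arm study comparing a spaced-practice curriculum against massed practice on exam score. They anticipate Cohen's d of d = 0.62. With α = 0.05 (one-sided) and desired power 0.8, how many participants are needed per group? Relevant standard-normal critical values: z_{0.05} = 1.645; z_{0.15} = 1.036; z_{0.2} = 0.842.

For two independent groups with equal n: n = 2·((z_{α} + z_β) / d)².
z_{α} + z_β = 1.645 + 0.842 = 2.487.
n = 2 × (2.487 / 0.62)² = 2 × 4.011² = 2 × 16.09 = 32.2.
Round up to the next whole participant.

n = 33 per group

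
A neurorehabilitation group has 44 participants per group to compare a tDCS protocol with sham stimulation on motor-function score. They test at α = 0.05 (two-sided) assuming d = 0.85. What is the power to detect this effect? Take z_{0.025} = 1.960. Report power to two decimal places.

power ≈ 0.98

For two equal groups, power = Φ(d·√(n/2) − z_{α/2}).
d·√(n/2) = 0.85 × √(44/2) = 0.85 × 4.690 = 3.987.
z_β = 3.987 − 1.960 = 2.027.
Power = Φ(2.027) = 0.979.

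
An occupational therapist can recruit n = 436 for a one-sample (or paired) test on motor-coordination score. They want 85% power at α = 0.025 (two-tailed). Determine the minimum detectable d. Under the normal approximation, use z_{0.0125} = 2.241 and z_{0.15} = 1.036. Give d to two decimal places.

For a single sample (or paired design) of n = 436: d_min = (z_{α/2} + z_β)/√n.
z-sum = 2.241 + 1.036 = 3.277.
d_min = 3.277 / √436 = 3.277 / 20.881 = 0.157.

d_min ≈ 0.16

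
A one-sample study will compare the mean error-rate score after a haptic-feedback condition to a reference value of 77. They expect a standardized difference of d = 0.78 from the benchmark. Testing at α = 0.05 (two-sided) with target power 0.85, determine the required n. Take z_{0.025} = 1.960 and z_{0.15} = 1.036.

n = 15

For a one-sample test: n = ((z_{α/2} + z_β) / d)².
z_{α/2} + z_β = 1.960 + 1.036 = 2.996.
n = (2.996 / 0.78)² = 3.841² = 14.75.
Round up.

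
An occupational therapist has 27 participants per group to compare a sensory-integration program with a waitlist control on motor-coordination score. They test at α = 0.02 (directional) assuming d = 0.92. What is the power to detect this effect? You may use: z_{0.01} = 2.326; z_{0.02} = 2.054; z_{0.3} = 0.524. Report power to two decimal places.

For two equal groups, power = Φ(d·√(n/2) − z_{α}).
d·√(n/2) = 0.92 × √(27/2) = 0.92 × 3.674 = 3.380.
z_β = 3.380 − 2.054 = 1.326.
Power = Φ(1.326) = 0.908.

power ≈ 0.91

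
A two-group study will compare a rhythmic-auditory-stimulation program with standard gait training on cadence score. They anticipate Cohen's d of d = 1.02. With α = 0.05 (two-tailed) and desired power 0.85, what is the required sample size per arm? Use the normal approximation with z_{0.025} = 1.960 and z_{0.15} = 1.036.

n = 18 per group

For two independent groups with equal n: n = 2·((z_{α/2} + z_β) / d)².
z_{α/2} + z_β = 1.960 + 1.036 = 2.996.
n = 2 × (2.996 / 1.02)² = 2 × 2.937² = 2 × 8.63 = 17.3.
Round up to the next whole participant.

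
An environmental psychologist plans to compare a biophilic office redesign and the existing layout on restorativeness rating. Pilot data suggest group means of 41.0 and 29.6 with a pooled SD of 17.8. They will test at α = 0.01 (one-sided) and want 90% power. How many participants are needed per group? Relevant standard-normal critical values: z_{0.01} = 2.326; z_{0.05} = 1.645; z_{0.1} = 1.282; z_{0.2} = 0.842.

Cohen's d = |M₁ − M₂| / SD_pooled = |41.0 − 29.6| / 17.8 = 11.4 / 17.8 = 0.640.
For two independent groups with equal n: n = 2·((z_{α} + z_β) / d)².
z_{α} + z_β = 2.326 + 1.282 = 3.608.
n = 2 × (3.608 / 0.640)² = 2 × 5.638² = 2 × 31.78 = 63.6.
Round up to the next whole participant.

n = 64 per group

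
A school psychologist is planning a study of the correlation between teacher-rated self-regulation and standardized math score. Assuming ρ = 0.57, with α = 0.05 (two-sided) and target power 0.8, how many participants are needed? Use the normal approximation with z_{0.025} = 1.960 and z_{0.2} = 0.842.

Fisher's z: C = ½·ln((1+r)/(1−r)) = ½·ln(3.6512) = 0.6475.
n = ((z_{α/2} + z_β)/C)² + 3.
(1.960 + 0.842) / 0.6475 = 2.802 / 0.6475 = 4.327.
n = 4.327² + 3 = 18.73 + 3 = 21.7.
Round up.

n = 22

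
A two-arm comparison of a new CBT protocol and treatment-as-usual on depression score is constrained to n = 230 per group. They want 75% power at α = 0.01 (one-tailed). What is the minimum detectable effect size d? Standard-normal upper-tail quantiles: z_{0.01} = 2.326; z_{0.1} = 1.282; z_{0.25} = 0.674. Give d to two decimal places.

d_min ≈ 0.28

For two independent groups of n = 230 each: d_min = (z_{α} + z_β)·√(2/n).
z-sum = 2.326 + 0.674 = 3.000.
d_min = 3.000 × √(2/230) = 3.000 × 0.0933 = 0.280.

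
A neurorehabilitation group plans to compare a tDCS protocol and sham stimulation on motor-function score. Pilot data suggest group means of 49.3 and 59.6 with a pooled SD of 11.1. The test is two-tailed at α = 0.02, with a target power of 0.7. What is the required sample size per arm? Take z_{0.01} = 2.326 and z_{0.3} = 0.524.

n = 19 per group

Cohen's d = |M₁ − M₂| / SD_pooled = |49.3 − 59.6| / 11.1 = 10.3 / 11.1 = 0.928.
For two independent groups with equal n: n = 2·((z_{α/2} + z_β) / d)².
z_{α/2} + z_β = 2.326 + 0.524 = 2.850.
n = 2 × (2.850 / 0.928)² = 2 × 3.071² = 2 × 9.43 = 18.9.
Round up to the next whole participant.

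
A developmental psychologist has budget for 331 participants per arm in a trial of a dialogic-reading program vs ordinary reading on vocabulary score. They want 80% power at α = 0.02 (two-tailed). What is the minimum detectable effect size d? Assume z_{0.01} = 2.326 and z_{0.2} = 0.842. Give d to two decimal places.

d_min ≈ 0.25

For two independent groups of n = 331 each: d_min = (z_{α/2} + z_β)·√(2/n).
z-sum = 2.326 + 0.842 = 3.168.
d_min = 3.168 × √(2/331) = 3.168 × 0.0777 = 0.246.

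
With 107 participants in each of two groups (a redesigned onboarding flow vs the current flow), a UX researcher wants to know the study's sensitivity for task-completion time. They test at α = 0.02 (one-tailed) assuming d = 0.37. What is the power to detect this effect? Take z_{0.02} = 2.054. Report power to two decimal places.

For two equal groups, power = Φ(d·√(n/2) − z_{α}).
d·√(n/2) = 0.37 × √(107/2) = 0.37 × 7.314 = 2.706.
z_β = 2.706 − 2.054 = 0.652.
Power = Φ(0.652) = 0.743.

power ≈ 0.74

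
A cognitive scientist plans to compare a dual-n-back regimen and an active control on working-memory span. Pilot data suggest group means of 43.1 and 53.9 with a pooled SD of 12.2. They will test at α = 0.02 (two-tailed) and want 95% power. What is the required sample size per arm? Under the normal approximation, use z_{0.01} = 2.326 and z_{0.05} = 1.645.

Cohen's d = |M₁ − M₂| / SD_pooled = |43.1 − 53.9| / 12.2 = 10.8 / 12.2 = 0.885.
For two independent groups with equal n: n = 2·((z_{α/2} + z_β) / d)².
z_{α/2} + z_β = 2.326 + 1.645 = 3.971.
n = 2 × (3.971 / 0.885)² = 2 × 4.487² = 2 × 20.13 = 40.3.
Round up to the next whole participant.

n = 41 per group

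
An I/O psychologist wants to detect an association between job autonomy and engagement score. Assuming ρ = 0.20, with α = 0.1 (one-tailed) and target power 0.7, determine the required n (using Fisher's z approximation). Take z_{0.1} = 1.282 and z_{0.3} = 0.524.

n = 83

Fisher's z: C = ½·ln((1+r)/(1−r)) = ½·ln(1.5000) = 0.2027.
n = ((z_{α} + z_β)/C)² + 3.
(1.282 + 0.524) / 0.2027 = 1.806 / 0.2027 = 8.910.
n = 8.910² + 3 = 79.38 + 3 = 82.4.
Round up.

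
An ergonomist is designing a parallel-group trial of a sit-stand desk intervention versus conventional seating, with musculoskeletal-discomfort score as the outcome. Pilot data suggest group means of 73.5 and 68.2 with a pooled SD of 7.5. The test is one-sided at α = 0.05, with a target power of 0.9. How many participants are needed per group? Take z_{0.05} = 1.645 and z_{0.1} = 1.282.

Cohen's d = |M₁ − M₂| / SD_pooled = |73.5 − 68.2| / 7.5 = 5.3 / 7.5 = 0.707.
For two independent groups with equal n: n = 2·((z_{α} + z_β) / d)².
z_{α} + z_β = 1.645 + 1.282 = 2.927.
n = 2 × (2.927 / 0.707)² = 2 × 4.140² = 2 × 17.14 = 34.3.
Round up to the next whole participant.

n = 35 per group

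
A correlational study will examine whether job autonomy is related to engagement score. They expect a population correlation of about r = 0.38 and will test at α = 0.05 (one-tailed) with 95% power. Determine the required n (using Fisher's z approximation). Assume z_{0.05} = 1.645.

n = 71

Fisher's z: C = ½·ln((1+r)/(1−r)) = ½·ln(2.2258) = 0.4001.
n = ((z_{α} + z_β)/C)² + 3.
(1.645 + 1.645) / 0.4001 = 3.290 / 0.4001 = 8.223.
n = 8.223² + 3 = 67.62 + 3 = 70.6.
Round up.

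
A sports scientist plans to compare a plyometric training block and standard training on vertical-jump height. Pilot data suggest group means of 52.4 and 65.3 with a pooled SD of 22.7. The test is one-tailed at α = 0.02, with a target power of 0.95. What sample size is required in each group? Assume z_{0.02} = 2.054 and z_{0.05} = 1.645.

Cohen's d = |M₁ − M₂| / SD_pooled = |52.4 − 65.3| / 22.7 = 12.9 / 22.7 = 0.568.
For two independent groups with equal n: n = 2·((z_{α} + z_β) / d)².
z_{α} + z_β = 2.054 + 1.645 = 3.699.
n = 2 × (3.699 / 0.568)² = 2 × 6.512² = 2 × 42.41 = 84.8.
Round up to the next whole participant.

n = 85 per group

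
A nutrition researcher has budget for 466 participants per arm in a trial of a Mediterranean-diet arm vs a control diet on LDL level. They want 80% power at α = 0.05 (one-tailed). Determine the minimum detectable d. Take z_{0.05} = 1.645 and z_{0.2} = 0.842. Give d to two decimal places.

For two independent groups of n = 466 each: d_min = (z_{α} + z_β)·√(2/n).
z-sum = 1.645 + 0.842 = 2.487.
d_min = 2.487 × √(2/466) = 2.487 × 0.0655 = 0.163.

d_min ≈ 0.16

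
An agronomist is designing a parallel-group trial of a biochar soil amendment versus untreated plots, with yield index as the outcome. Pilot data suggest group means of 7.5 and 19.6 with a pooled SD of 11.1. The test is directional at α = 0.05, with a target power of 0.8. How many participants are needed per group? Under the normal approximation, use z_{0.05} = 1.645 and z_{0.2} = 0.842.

Cohen's d = |M₁ − M₂| / SD_pooled = |7.5 − 19.6| / 11.1 = 12.1 / 11.1 = 1.090.
For two independent groups with equal n: n = 2·((z_{α} + z_β) / d)².
z_{α} + z_β = 1.645 + 0.842 = 2.487.
n = 2 × (2.487 / 1.090)² = 2 × 2.282² = 2 × 5.21 = 10.4.
Round up to the next whole participant.

n = 11 per group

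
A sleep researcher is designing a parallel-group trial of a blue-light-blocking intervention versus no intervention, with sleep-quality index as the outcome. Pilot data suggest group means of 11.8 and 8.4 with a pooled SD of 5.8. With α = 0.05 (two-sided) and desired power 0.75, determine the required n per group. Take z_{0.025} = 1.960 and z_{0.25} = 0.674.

n = 41 per group

Cohen's d = |M₁ − M₂| / SD_pooled = |11.8 − 8.4| / 5.8 = 3.4 / 5.8 = 0.586.
For two independent groups with equal n: n = 2·((z_{α/2} + z_β) / d)².
z_{α/2} + z_β = 1.960 + 0.674 = 2.634.
n = 2 × (2.634 / 0.586)² = 2 × 4.495² = 2 × 20.20 = 40.4.
Round up to the next whole participant.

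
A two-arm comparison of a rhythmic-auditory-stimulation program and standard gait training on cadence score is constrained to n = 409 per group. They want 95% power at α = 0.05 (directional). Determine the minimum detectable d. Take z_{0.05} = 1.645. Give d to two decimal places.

d_min ≈ 0.23

For two independent groups of n = 409 each: d_min = (z_{α} + z_β)·√(2/n).
z-sum = 1.645 + 1.645 = 3.290.
d_min = 3.290 × √(2/409) = 3.290 × 0.0699 = 0.230.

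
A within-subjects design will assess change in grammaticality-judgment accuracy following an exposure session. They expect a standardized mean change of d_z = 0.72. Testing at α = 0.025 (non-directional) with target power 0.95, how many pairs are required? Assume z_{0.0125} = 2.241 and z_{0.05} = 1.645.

For a paired (one-sample on differences) test: n = ((z_{α/2} + z_β) / d)².
z_{α/2} + z_β = 2.241 + 1.645 = 3.886.
n = (3.886 / 0.72)² = 5.397² = 29.13.
Round up.

n = 30 pairs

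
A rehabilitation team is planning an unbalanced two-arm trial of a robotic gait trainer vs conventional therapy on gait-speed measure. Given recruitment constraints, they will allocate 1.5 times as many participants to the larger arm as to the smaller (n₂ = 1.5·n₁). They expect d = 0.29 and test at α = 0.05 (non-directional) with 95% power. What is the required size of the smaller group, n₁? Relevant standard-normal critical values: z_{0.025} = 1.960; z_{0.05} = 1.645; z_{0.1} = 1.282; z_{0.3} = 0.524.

With allocation ratio k = n₂/n₁ = 1.5, Var(x̄₁−x̄₂) = σ²(1/n₁ + 1/(k·n₁)) = σ²·(k+1)/(k·n₁).
So n₁ = (1 + 1/k)·((z_{α/2} + z_β)/d)² = 1.667 × (3.605/0.29)².
n₁ = 1.667 × 154.53 = 257.6.
Round up: n₁ = 258, giving n₂ = 1.5 × 258 = 387.

n₁ = 258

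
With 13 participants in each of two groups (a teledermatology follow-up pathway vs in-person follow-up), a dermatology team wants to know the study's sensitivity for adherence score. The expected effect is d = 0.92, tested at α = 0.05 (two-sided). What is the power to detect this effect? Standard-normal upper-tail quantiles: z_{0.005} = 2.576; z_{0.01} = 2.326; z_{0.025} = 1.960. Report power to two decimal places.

power ≈ 0.65

For two equal groups, power = Φ(d·√(n/2) − z_{α/2}).
d·√(n/2) = 0.92 × √(13/2) = 0.92 × 2.550 = 2.346.
z_β = 2.346 − 1.960 = 0.386.
Power = Φ(0.386) = 0.650.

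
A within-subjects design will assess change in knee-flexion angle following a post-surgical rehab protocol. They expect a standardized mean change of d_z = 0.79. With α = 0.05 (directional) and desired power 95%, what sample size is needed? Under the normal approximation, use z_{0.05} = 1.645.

n = 18 pairs

For a paired (one-sample on differences) test: n = ((z_{α} + z_β) / d)².
z_{α} + z_β = 1.645 + 1.645 = 3.290.
n = (3.290 / 0.79)² = 4.165² = 17.34.
Round up.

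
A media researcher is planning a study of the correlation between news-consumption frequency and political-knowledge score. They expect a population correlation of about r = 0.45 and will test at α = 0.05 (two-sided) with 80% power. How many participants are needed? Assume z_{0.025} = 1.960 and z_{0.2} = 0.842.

Fisher's z: C = ½·ln((1+r)/(1−r)) = ½·ln(2.6364) = 0.4847.
n = ((z_{α/2} + z_β)/C)² + 3.
(1.960 + 0.842) / 0.4847 = 2.802 / 0.4847 = 5.781.
n = 5.781² + 3 = 33.42 + 3 = 36.4.
Round up.

n = 37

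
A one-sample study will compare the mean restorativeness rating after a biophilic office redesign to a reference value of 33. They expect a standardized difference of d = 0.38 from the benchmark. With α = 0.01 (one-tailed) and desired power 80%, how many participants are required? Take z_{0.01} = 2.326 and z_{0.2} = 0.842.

For a one-sample test: n = ((z_{α} + z_β) / d)².
z_{α} + z_β = 2.326 + 0.842 = 3.168.
n = (3.168 / 0.38)² = 8.337² = 69.50.
Round up.

n = 70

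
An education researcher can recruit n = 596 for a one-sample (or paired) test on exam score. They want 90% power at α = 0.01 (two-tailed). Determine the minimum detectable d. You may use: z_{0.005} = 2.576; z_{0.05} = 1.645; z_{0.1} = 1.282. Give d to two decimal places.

d_min ≈ 0.16

For a single sample (or paired design) of n = 596: d_min = (z_{α/2} + z_β)/√n.
z-sum = 2.576 + 1.282 = 3.858.
d_min = 3.858 / √596 = 3.858 / 24.413 = 0.158.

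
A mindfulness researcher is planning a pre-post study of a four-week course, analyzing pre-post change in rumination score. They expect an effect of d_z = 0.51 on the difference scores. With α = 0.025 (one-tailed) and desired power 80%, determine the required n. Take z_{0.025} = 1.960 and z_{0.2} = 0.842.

n = 31 pairs

For a paired (one-sample on differences) test: n = ((z_{α} + z_β) / d)².
z_{α} + z_β = 1.960 + 0.842 = 2.802.
n = (2.802 / 0.51)² = 5.494² = 30.19.
Round up.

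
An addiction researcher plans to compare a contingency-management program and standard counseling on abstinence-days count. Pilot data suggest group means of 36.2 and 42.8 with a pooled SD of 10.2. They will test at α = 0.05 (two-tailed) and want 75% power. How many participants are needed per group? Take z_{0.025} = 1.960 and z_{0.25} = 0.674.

n = 34 per group

Cohen's d = |M₁ − M₂| / SD_pooled = |36.2 − 42.8| / 10.2 = 6.6 / 10.2 = 0.647.
For two independent groups with equal n: n = 2·((z_{α/2} + z_β) / d)².
z_{α/2} + z_β = 1.960 + 0.674 = 2.634.
n = 2 × (2.634 / 0.647)² = 2 × 4.071² = 2 × 16.57 = 33.1.
Round up to the next whole participant.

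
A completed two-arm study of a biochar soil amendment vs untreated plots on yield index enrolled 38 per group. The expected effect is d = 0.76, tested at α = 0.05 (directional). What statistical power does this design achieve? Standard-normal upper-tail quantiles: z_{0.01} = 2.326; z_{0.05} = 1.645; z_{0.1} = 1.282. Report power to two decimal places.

For two equal groups, power = Φ(d·√(n/2) − z_{α}).
d·√(n/2) = 0.76 × √(38/2) = 0.76 × 4.359 = 3.313.
z_β = 3.313 − 1.645 = 1.668.
Power = Φ(1.668) = 0.952.

power ≈ 0.95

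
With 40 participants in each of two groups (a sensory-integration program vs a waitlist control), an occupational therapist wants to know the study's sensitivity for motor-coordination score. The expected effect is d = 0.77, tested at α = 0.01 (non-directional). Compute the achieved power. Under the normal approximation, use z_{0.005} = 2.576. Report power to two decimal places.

power ≈ 0.81

For two equal groups, power = Φ(d·√(n/2) − z_{α/2}).
d·√(n/2) = 0.77 × √(40/2) = 0.77 × 4.472 = 3.444.
z_β = 3.444 − 2.576 = 0.868.
Power = Φ(0.868) = 0.807.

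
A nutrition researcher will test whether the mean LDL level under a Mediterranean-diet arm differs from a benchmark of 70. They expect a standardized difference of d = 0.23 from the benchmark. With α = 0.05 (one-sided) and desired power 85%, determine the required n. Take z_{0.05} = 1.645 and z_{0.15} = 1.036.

n = 136

For a one-sample test: n = ((z_{α} + z_β) / d)².
z_{α} + z_β = 1.645 + 1.036 = 2.681.
n = (2.681 / 0.23)² = 11.657² = 135.87.
Round up.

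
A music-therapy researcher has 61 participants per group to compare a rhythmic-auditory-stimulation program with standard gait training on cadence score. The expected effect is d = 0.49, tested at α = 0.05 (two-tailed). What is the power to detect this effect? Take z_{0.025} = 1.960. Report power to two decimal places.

For two equal groups, power = Φ(d·√(n/2) − z_{α/2}).
d·√(n/2) = 0.49 × √(61/2) = 0.49 × 5.523 = 2.706.
z_β = 2.706 − 1.960 = 0.746.
Power = Φ(0.746) = 0.772.

power ≈ 0.77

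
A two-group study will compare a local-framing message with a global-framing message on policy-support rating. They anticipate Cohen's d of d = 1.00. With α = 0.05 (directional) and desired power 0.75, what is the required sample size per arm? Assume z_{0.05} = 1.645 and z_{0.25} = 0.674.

For two independent groups with equal n: n = 2·((z_{α} + z_β) / d)².
z_{α} + z_β = 1.645 + 0.674 = 2.319.
n = 2 × (2.319 / 1.00)² = 2 × 2.319² = 2 × 5.38 = 10.8.
Round up to the next whole participant.

n = 11 per group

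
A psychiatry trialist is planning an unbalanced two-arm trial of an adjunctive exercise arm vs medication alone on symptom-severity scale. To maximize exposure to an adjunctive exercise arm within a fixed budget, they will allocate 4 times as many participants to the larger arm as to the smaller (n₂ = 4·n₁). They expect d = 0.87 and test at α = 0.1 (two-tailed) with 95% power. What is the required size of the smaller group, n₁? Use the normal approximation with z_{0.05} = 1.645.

With allocation ratio k = n₂/n₁ = 4, Var(x̄₁−x̄₂) = σ²(1/n₁ + 1/(k·n₁)) = σ²·(k+1)/(k·n₁).
So n₁ = (1 + 1/k)·((z_{α/2} + z_β)/d)² = 1.250 × (3.290/0.87)².
n₁ = 1.250 × 14.30 = 17.9.
Round up: n₁ = 18, giving n₂ = 4 × 18 = 72.

n₁ = 18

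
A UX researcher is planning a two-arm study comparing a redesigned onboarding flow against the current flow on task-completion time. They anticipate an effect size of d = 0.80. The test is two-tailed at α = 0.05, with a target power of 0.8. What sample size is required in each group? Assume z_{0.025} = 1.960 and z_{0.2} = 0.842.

For two independent groups with equal n: n = 2·((z_{α/2} + z_β) / d)².
z_{α/2} + z_β = 1.960 + 0.842 = 2.802.
n = 2 × (2.802 / 0.80)² = 2 × 3.502² = 2 × 12.27 = 24.5.
Round up to the next whole participant.

n = 25 per group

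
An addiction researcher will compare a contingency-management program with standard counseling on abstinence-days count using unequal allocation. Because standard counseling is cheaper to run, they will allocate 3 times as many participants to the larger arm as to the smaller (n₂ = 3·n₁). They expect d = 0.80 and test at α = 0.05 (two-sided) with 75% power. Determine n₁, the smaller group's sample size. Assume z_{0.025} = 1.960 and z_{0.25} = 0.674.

n₁ = 15

With allocation ratio k = n₂/n₁ = 3, Var(x̄₁−x̄₂) = σ²(1/n₁ + 1/(k·n₁)) = σ²·(k+1)/(k·n₁).
So n₁ = (1 + 1/k)·((z_{α/2} + z_β)/d)² = 1.333 × (2.634/0.80)².
n₁ = 1.333 × 10.84 = 14.5.
Round up: n₁ = 15, giving n₂ = 3 × 15 = 45.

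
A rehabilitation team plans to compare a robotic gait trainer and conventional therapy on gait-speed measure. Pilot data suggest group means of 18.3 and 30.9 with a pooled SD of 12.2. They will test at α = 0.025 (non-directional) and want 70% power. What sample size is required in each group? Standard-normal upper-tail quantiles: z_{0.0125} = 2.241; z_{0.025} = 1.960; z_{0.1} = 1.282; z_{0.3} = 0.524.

Cohen's d = |M₁ − M₂| / SD_pooled = |18.3 − 30.9| / 12.2 = 12.6 / 12.2 = 1.033.
For two independent groups with equal n: n = 2·((z_{α/2} + z_β) / d)².
z_{α/2} + z_β = 2.241 + 0.524 = 2.765.
n = 2 × (2.765 / 1.033)² = 2 × 2.677² = 2 × 7.16 = 14.3.
Round up to the next whole participant.

n = 15 per group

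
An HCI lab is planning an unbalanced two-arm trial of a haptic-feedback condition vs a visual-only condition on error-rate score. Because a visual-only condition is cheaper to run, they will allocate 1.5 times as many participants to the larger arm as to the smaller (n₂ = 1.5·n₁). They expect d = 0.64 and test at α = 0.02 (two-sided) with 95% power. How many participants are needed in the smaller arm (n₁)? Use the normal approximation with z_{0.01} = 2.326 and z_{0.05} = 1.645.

n₁ = 65

With allocation ratio k = n₂/n₁ = 1.5, Var(x̄₁−x̄₂) = σ²(1/n₁ + 1/(k·n₁)) = σ²·(k+1)/(k·n₁).
So n₁ = (1 + 1/k)·((z_{α/2} + z_β)/d)² = 1.667 × (3.971/0.64)².
n₁ = 1.667 × 38.50 = 64.2.
Round up: n₁ = 65, giving n₂ = ⌈1.5 × 65⌉ = ⌈97.5⌉ = 98.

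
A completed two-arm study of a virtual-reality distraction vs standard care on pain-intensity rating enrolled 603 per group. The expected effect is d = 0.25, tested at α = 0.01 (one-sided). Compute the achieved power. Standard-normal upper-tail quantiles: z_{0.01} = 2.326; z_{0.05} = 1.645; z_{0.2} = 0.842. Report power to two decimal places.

For two equal groups, power = Φ(d·√(n/2) − z_{α}).
d·√(n/2) = 0.25 × √(603/2) = 0.25 × 17.364 = 4.341.
z_β = 4.341 − 2.326 = 2.015.
Power = Φ(2.015) = 0.978.

power ≈ 0.98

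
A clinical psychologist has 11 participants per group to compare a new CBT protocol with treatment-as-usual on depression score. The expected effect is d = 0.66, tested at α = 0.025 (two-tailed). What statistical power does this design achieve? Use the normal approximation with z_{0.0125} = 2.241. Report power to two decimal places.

power ≈ 0.24

For two equal groups, power = Φ(d·√(n/2) − z_{α/2}).
d·√(n/2) = 0.66 × √(11/2) = 0.66 × 2.345 = 1.548.
z_β = 1.548 − 2.241 = -0.693.
Power = Φ(-0.693) = 0.244.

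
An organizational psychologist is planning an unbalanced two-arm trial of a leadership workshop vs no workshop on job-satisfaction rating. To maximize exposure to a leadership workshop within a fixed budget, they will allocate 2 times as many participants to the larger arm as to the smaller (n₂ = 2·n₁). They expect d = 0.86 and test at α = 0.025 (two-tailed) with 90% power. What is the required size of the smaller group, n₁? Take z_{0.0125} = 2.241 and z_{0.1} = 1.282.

n₁ = 26

With allocation ratio k = n₂/n₁ = 2, Var(x̄₁−x̄₂) = σ²(1/n₁ + 1/(k·n₁)) = σ²·(k+1)/(k·n₁).
So n₁ = (1 + 1/k)·((z_{α/2} + z_β)/d)² = 1.500 × (3.523/0.86)².
n₁ = 1.500 × 16.78 = 25.2.
Round up: n₁ = 26, giving n₂ = 2 × 26 = 52.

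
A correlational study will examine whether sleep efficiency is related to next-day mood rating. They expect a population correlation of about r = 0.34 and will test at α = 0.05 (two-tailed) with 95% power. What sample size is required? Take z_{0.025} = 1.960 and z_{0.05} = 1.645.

Fisher's z: C = ½·ln((1+r)/(1−r)) = ½·ln(2.0303) = 0.3541.
n = ((z_{α/2} + z_β)/C)² + 3.
(1.960 + 1.645) / 0.3541 = 3.605 / 0.3541 = 10.181.
n = 10.181² + 3 = 103.65 + 3 = 106.6.
Round up.

n = 107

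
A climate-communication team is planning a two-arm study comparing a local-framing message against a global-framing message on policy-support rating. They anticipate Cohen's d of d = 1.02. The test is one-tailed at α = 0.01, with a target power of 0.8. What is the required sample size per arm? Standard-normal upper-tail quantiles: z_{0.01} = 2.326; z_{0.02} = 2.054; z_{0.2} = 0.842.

For two independent groups with equal n: n = 2·((z_{α} + z_β) / d)².
z_{α} + z_β = 2.326 + 0.842 = 3.168.
n = 2 × (3.168 / 1.02)² = 2 × 3.106² = 2 × 9.65 = 19.3.
Round up to the next whole participant.

n = 20 per group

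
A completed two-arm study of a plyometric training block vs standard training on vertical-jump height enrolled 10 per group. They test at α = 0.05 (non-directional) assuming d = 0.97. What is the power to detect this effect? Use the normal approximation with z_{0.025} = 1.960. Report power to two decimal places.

power ≈ 0.58

For two equal groups, power = Φ(d·√(n/2) − z_{α/2}).
d·√(n/2) = 0.97 × √(10/2) = 0.97 × 2.236 = 2.169.
z_β = 2.169 − 1.960 = 0.209.
Power = Φ(0.209) = 0.583.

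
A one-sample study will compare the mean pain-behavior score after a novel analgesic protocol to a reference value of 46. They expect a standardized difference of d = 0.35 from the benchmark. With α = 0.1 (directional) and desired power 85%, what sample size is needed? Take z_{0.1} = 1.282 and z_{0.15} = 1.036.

For a one-sample test: n = ((z_{α} + z_β) / d)².
z_{α} + z_β = 1.282 + 1.036 = 2.318.
n = (2.318 / 0.35)² = 6.623² = 43.86.
Round up.

n = 44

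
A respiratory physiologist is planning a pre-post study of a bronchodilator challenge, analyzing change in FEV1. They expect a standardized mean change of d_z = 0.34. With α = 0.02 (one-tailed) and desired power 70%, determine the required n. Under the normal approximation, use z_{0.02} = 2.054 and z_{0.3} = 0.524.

n = 58 pairs

For a paired (one-sample on differences) test: n = ((z_{α} + z_β) / d)².
z_{α} + z_β = 2.054 + 0.524 = 2.578.
n = (2.578 / 0.34)² = 7.582² = 57.49.
Round up.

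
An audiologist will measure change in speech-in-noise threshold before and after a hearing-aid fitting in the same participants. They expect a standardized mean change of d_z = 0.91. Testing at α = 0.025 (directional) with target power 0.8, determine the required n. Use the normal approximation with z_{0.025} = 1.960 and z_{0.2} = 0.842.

For a paired (one-sample on differences) test: n = ((z_{α} + z_β) / d)².
z_{α} + z_β = 1.960 + 0.842 = 2.802.
n = (2.802 / 0.91)² = 3.079² = 9.48.
Round up.

n = 10 pairs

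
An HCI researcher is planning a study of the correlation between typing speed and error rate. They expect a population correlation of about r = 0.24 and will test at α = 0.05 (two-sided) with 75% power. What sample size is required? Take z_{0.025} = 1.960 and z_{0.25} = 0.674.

Fisher's z: C = ½·ln((1+r)/(1−r)) = ½·ln(1.6316) = 0.2448.
n = ((z_{α/2} + z_β)/C)² + 3.
(1.960 + 0.674) / 0.2448 = 2.634 / 0.2448 = 10.760.
n = 10.760² + 3 = 115.77 + 3 = 118.8.
Round up.

n = 119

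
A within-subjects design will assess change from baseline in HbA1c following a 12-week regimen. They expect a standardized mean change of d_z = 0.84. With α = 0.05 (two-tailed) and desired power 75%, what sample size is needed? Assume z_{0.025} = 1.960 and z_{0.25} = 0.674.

n = 10 pairs

For a paired (one-sample on differences) test: n = ((z_{α/2} + z_β) / d)².
z_{α/2} + z_β = 1.960 + 0.674 = 2.634.
n = (2.634 / 0.84)² = 3.136² = 9.83.
Round up.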